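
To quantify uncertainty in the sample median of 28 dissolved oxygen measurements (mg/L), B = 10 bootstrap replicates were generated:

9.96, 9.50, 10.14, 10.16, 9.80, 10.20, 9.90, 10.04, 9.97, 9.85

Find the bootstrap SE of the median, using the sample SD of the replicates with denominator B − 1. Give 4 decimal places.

Bootstrap SE is the standard deviation of the 10 replicate medians.
Mean of replicates: (9.96 + 9.50 + 10.14 + 10.16 + 9.80 + 10.20 + 9.90 + 10.04 + 9.97 + 9.85) / 10 = 99.52000 / 10 = 9.95200
Sum of squared deviations: (+0.00800)² + (−0.45200)² + (+0.18800)² + (+0.20800)² + (−0.15200)² + (+0.24800)² + (−0.05200)² + (+0.08800)² + (+0.01800)² + (−0.10200)² = 0.38876
Variance = 0.38876 / 9 = 0.04320
SE* = √0.04320

SE* = 0.2078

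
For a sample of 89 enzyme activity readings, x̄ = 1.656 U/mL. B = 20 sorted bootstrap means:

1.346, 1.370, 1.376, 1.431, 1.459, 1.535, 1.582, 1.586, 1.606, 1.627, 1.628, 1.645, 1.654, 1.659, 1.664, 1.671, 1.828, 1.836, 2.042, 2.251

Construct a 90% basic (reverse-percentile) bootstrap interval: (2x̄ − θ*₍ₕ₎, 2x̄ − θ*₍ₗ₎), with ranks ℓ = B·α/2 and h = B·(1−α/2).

(1.270, 1.966)

Percentile endpoints at ranks 1 and 19: θ*₍1₎ = 1.346, θ*₍19₎ = 2.042.
Basic interval reflects these around x̄:
  lower = 2 × 1.656 − 2.042 = 1.270
  upper = 2 × 1.656 − 1.346 = 1.966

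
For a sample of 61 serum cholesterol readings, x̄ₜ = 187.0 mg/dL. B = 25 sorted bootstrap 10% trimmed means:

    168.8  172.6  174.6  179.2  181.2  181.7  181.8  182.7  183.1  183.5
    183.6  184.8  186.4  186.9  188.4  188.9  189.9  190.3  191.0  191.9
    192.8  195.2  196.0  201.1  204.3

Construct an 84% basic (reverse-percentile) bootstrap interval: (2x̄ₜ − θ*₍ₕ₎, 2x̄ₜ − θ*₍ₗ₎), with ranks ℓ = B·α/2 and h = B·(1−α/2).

(178.0, 201.4)

Percentile endpoints at ranks 2 and 23: θ*₍2₎ = 172.6, θ*₍23₎ = 196.0.
Basic interval reflects these around x̄ₜ:
  lower = 2 × 187.0 − 196.0 = 178.0
  upper = 2 × 187.0 − 172.6 = 201.4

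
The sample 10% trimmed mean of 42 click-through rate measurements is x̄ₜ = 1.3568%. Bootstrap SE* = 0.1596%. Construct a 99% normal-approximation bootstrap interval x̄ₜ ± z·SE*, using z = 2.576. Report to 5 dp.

(0.94567, 1.76793)

Margin = 2.576 × 0.1596 = 0.411130
Interval: 1.3568 ± 0.411130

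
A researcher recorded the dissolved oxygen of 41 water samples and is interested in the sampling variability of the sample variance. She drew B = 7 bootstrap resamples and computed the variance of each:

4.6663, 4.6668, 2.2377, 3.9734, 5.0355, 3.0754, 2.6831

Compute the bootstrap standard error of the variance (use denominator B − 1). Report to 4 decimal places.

SE* = 1.1001

Bootstrap SE is the standard deviation of the 7 replicate variances.
Mean of replicates: (4.6663 + 4.6668 + 2.2377 + 3.9734 + 5.0355 + 3.0754 + 2.6831) / 7 = 26.33820 / 7 = 3.76260
Sum of squared deviations: (+0.90370)² + (+0.90420)² + (−1.52490)² + (+0.21080)² + (+1.27290)² + (−0.68720)² + (−1.07950)² = 7.26185
Variance = 7.26185 / 6 = 1.21031
SE* = √1.21031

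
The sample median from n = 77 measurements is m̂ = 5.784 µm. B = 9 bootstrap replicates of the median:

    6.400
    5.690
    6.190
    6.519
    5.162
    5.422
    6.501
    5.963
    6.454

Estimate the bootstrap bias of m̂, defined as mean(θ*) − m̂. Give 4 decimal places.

bias = +0.2494

mean(θ*) = (6.400 + 5.690 + 6.190 + 6.519 + 5.162 + 5.422 + 6.501 + 5.963 + 6.454) / 9 = 6.03344
bias = 6.03344 − 5.784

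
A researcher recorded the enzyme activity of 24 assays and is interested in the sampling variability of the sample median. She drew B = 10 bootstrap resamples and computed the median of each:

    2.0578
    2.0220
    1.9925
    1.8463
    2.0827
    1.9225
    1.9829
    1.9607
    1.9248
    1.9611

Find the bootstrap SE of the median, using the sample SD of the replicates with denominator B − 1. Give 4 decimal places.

SE* = 0.0693

Bootstrap SE is the standard deviation of the 10 replicate medians.
Mean of replicates: (2.0578 + 2.0220 + 1.9925 + 1.8463 + 2.0827 + 1.9225 + 1.9829 + 1.9607 + 1.9248 + 1.9611) / 10 = 19.753300 / 10 = 1.975330
Sum of squared deviations: (+0.082470)² + (+0.046670)² + (+0.017170)² + (−0.129030)² + (+0.107370)² + (−0.052830)² + (+0.007570)² + (−0.014630)² + (−0.050530)² + (−0.014230)² = 0.043269
Variance = 0.043269 / 9 = 0.004808
SE* = √0.004808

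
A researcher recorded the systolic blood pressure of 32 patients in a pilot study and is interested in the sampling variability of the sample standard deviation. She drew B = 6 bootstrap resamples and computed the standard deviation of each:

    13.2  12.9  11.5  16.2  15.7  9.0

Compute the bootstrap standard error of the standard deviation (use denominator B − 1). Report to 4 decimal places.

Bootstrap SE is the standard deviation of the 6 replicate standard deviations.
Mean of replicates: (13.2 + 12.9 + 11.5 + 16.2 + 15.7 + 9.0) / 6 = 78.50000 / 6 = 13.08333
Sum of squared deviations: (+0.11667)² + (−0.18333)² + (−1.58333)² + (+3.11667)² + (+2.61667)² + (−4.08333)² = 35.78833
Variance = 35.78833 / 5 = 7.15767
SE* = √7.15767

SE* = 2.6754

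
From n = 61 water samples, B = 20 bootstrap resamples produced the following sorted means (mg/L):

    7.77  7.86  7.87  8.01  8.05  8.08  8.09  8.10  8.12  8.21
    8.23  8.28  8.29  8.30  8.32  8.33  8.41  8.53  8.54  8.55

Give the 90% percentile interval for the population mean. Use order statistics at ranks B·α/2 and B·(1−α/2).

(7.77, 8.54)

α = 0.10; lower rank = 20 × 0.050 = 1; upper rank = 20 × 0.950 = 19.
The 1st smallest replicate is 7.77; the 19th is 8.54.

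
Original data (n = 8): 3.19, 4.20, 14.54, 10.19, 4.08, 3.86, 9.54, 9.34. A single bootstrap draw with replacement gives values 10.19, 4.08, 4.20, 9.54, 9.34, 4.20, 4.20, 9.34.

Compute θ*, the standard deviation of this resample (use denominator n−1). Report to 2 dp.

Mean = 6.8862; sum of squared deviations = 59.5218
s² = 59.5218 / 7 = 8.5031
s = √8.5031 = 2.92

θ* = 2.92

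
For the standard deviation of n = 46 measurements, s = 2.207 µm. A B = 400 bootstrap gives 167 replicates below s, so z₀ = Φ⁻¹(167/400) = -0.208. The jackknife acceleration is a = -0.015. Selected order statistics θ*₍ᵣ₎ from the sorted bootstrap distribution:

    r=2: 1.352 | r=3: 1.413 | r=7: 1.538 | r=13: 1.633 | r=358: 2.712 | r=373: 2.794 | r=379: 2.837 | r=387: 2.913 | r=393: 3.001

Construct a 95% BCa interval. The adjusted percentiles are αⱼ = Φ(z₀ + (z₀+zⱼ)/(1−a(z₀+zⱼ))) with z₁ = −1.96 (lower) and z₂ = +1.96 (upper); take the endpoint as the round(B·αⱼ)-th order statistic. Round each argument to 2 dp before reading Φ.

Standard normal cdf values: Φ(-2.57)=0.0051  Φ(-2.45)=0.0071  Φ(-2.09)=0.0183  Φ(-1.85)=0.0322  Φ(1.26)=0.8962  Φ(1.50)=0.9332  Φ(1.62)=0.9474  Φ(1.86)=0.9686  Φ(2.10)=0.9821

(1.413, 2.794)

Lower: z₀ + z₁ = -0.208 + (-1.960) = -2.168; 1 − a(z₀+z₁) = 1 − (-0.015)(-2.168) = 0.9675; argument = -0.208 + (-2.168)/0.9675 = -2.4489 → -2.45.
α₁ = Φ(-2.45) = 0.0071; rank = round(400 × 0.0071) = 3; θ*₍3₎ = 1.413.
Upper: z₀ + z₂ = 1.752; 1 − a(z₀+z₂) = 1.0263; argument = 1.4991 → 1.50; α₂ = 0.9332; rank = 373; θ*₍373₎ = 2.794.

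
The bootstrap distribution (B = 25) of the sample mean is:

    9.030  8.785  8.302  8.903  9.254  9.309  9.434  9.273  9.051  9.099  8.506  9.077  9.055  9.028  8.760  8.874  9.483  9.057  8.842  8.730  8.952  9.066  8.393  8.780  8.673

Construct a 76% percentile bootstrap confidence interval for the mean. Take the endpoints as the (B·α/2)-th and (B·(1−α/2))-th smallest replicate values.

(8.506, 9.273)

Sorted replicates: 8.302, 8.393, 8.506, 8.673, 8.730, 8.760, 8.780, 8.785, 8.842, 8.874, 8.903, 8.952, 9.028, 9.030, 9.051, 9.055, 9.057, 9.066, 9.077, 9.099, 9.254, 9.273, 9.309, 9.434, 9.483
α = 0.24; lower rank = 25 × 0.120 = 3; upper rank = 25 × 0.880 = 22.
The 3rd smallest replicate is 8.506; the 22nd is 9.273.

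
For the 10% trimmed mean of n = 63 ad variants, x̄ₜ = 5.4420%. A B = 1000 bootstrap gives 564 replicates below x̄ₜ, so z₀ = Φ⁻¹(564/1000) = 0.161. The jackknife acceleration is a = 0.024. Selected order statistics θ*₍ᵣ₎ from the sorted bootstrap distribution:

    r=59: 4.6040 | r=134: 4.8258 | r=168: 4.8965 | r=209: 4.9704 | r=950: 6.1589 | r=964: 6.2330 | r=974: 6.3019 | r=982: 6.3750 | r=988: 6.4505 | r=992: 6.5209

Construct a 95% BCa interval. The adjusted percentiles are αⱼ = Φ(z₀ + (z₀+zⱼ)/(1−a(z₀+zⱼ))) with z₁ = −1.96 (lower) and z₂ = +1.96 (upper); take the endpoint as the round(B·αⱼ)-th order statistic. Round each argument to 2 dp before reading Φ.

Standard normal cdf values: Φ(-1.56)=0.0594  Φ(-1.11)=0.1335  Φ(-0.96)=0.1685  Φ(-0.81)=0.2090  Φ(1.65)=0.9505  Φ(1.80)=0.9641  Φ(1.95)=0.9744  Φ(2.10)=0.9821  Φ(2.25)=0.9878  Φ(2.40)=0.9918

(4.6040, 6.5209)

Lower: z₀ + z₁ = 0.161 + (-1.960) = -1.799; 1 − a(z₀+z₁) = 1 − (0.024)(-1.799) = 1.0432; argument = 0.161 + (-1.799)/1.0432 = -1.5635 → -1.56.
α₁ = Φ(-1.56) = 0.0594; rank = round(1000 × 0.0594) = 59; θ*₍59₎ = 4.6040.
Upper: z₀ + z₂ = 2.121; 1 − a(z₀+z₂) = 0.9491; argument = 2.3958 → 2.40; α₂ = 0.9918; rank = 992; θ*₍992₎ = 6.5209.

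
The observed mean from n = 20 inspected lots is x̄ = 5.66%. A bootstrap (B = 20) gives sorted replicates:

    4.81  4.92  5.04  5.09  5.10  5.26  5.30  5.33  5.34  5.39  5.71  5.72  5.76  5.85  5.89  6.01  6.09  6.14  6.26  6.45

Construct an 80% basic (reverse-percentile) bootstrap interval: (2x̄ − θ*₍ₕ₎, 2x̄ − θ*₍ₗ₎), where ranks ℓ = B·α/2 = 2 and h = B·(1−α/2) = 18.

(5.18, 6.40)

Percentile endpoints at ranks 2 and 18: θ*₍2₎ = 4.92, θ*₍18₎ = 6.14.
Basic interval reflects these around x̄:
  lower = 2 × 5.66 − 6.14 = 5.18
  upper = 2 × 5.66 − 4.92 = 6.40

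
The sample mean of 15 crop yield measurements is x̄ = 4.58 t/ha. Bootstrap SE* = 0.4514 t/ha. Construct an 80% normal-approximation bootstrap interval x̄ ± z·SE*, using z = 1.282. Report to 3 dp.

Margin = 1.282 × 0.4514 = 0.5787
Interval: 4.58 ± 0.5787

(4.001, 5.159)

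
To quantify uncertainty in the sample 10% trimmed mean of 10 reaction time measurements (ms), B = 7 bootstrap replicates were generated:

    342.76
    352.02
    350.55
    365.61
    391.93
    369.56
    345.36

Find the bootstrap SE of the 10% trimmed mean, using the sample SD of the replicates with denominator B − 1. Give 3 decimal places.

SE* = 17.350

Bootstrap SE is the standard deviation of the 7 replicate 10% trimmed means.
Mean of replicates: (342.76 + 352.02 + 350.55 + 365.61 + 391.93 + 369.56 + 345.36) / 7 = 2517.7900 / 7 = 359.6843
Sum of squared deviations: (−16.9243)² + (−7.6643)² + (−9.1343)² + (+5.9257)² + (+32.2457)² + (+9.8757)² + (−14.3243)² = 1806.2230
Variance = 1806.2230 / 6 = 301.0372
SE* = √301.0372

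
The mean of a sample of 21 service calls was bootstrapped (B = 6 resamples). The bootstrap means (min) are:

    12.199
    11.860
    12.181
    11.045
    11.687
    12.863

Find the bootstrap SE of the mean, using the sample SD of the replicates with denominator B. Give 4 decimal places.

Bootstrap SE is the standard deviation of the 6 replicate means.
Mean of replicates: (12.199 + 11.860 + 12.181 + 11.045 + 11.687 + 12.863) / 6 = 71.83500 / 6 = 11.97250
Sum of squared deviations: (+0.22650)² + (−0.11250)² + (+0.20850)² + (−0.92750)² + (−0.28550)² + (+0.89050)² = 1.84219
Variance = 1.84219 / 6 = 0.30703
SE* = √0.30703

SE* = 0.5541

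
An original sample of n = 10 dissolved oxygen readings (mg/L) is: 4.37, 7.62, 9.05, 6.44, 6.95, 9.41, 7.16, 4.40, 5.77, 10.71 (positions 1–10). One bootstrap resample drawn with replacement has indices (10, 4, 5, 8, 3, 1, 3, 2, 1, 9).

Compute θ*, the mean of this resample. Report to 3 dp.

θ* = 6.873

Resample values: 10.71, 6.44, 6.95, 4.40, 9.05, 4.37, 9.05, 7.62, 4.37, 5.77.
Mean = (10.71 + 6.44 + 6.95 + 4.40 + 9.05 + 4.37 + 9.05 + 7.62 + 4.37 + 5.77) / 10 = 68.730 / 10 = 6.873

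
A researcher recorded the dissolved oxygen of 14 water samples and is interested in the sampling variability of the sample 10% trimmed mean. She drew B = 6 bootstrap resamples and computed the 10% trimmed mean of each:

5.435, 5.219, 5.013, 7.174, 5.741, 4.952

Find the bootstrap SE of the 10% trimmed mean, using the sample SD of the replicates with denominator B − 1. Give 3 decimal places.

Bootstrap SE is the standard deviation of the 6 replicate 10% trimmed means.
Mean of replicates: (5.435 + 5.219 + 5.013 + 7.174 + 5.741 + 4.952) / 6 = 33.5340 / 6 = 5.5890
Sum of squared deviations: (−0.1540)² + (−0.3700)² + (−0.5760)² + (+1.5850)² + (+0.1520)² + (−0.6370)² = 3.4335
Variance = 3.4335 / 5 = 0.6867
SE* = √0.6867

SE* = 0.829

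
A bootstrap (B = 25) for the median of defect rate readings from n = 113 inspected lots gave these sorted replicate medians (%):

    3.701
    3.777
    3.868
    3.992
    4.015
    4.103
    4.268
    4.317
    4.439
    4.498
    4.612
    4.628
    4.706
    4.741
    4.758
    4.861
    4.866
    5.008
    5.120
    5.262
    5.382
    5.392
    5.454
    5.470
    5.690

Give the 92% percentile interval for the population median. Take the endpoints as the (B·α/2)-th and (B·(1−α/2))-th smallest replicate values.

α = 0.08; lower rank = 25 × 0.040 = 1; upper rank = 25 × 0.960 = 24.
The 1st smallest replicate is 3.701; the 24th is 5.470.

(3.701, 5.470)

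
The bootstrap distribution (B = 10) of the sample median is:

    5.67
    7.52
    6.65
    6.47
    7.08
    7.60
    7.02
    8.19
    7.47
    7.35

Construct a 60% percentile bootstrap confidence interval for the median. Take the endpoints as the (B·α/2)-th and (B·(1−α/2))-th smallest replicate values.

Sorted replicates: 5.67, 6.47, 6.65, 7.02, 7.08, 7.35, 7.47, 7.52, 7.60, 8.19
α = 0.40; lower rank = 10 × 0.200 = 2; upper rank = 10 × 0.800 = 8.
The 2nd smallest replicate is 6.47; the 8th is 7.52.

(6.47, 7.52)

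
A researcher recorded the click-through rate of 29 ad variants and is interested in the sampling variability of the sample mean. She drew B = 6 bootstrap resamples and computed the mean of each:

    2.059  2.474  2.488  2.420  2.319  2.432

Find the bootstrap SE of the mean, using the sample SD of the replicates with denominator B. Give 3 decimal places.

SE* = 0.147

Bootstrap SE is the standard deviation of the 6 replicate means.
Mean of replicates: (2.059 + 2.474 + 2.488 + 2.420 + 2.319 + 2.432) / 6 = 14.1920 / 6 = 2.3653
Sum of squared deviations: (−0.3063)² + (+0.1087)² + (+0.1227)² + (+0.0547)² + (−0.0463)² + (+0.0667)² = 0.1303
Variance = 0.1303 / 6 = 0.0217
SE* = √0.0217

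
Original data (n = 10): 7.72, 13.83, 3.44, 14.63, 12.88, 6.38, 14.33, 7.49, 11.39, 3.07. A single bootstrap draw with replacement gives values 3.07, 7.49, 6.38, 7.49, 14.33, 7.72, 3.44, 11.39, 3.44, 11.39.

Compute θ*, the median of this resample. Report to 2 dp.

Sorted: 3.07, 3.44, 3.44, 6.38, 7.49, 7.49, 7.72, 11.39, 11.39, 14.33
Median = average of the two middle values = 7.49

θ* = 7.49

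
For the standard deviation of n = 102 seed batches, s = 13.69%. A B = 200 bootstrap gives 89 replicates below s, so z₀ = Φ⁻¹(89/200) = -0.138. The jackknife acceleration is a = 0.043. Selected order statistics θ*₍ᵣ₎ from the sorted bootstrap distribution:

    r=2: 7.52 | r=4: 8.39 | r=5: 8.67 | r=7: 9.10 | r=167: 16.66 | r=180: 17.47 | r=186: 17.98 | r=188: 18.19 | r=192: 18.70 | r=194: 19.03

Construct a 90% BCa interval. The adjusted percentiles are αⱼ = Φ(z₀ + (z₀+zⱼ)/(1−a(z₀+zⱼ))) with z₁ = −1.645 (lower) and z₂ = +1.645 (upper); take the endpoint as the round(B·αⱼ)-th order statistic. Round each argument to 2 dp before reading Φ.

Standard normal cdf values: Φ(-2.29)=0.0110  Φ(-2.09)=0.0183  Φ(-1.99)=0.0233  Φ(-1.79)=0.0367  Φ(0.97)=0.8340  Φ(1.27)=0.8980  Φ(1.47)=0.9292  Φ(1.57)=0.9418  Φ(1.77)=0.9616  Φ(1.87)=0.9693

(9.10, 17.98)

Lower: z₀ + z₁ = -0.138 + (-1.645) = -1.783; 1 − a(z₀+z₁) = 1 − (0.043)(-1.783) = 1.0767; argument = -0.138 + (-1.783)/1.0767 = -1.7940 → -1.79.
α₁ = Φ(-1.79) = 0.0367; rank = round(200 × 0.0367) = 7; θ*₍7₎ = 9.10.
Upper: z₀ + z₂ = 1.507; 1 − a(z₀+z₂) = 0.9352; argument = 1.4734 → 1.47; α₂ = 0.9292; rank = 186; θ*₍186₎ = 17.98.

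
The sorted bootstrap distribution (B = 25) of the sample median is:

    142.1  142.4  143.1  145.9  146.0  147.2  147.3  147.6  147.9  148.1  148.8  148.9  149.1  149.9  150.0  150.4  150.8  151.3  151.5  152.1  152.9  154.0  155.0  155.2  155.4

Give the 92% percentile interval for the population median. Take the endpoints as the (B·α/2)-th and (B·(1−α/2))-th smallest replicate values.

(142.1, 155.2)

α = 0.08; lower rank = 25 × 0.040 = 1; upper rank = 25 × 0.960 = 24.
The 1st smallest replicate is 142.1; the 24th is 155.2.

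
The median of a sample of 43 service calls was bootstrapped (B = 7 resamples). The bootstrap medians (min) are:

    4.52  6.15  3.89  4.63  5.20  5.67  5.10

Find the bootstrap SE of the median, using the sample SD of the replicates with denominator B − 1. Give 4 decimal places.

Bootstrap SE is the standard deviation of the 7 replicate medians.
Mean of replicates: (4.52 + 6.15 + 3.89 + 4.63 + 5.20 + 5.67 + 5.10) / 7 = 35.16000 / 7 = 5.02286
Sum of squared deviations: (−0.50286)² + (+1.12714)² + (−1.13286)² + (−0.39286)² + (+0.17714)² + (+0.64714)² + (+0.07714)² = 3.41714
Variance = 3.41714 / 6 = 0.56952
SE* = √0.56952

SE* = 0.7547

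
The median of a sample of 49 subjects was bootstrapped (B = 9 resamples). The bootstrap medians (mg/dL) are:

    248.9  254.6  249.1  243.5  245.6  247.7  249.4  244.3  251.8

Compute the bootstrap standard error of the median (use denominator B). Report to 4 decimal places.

SE* = 3.3472

Bootstrap SE is the standard deviation of the 9 replicate medians.
Mean of replicates: (248.9 + 254.6 + 249.1 + 243.5 + 245.6 + 247.7 + 249.4 + 244.3 + 251.8) / 9 = 2234.90000 / 9 = 248.32222
Sum of squared deviations: (+0.57778)² + (+6.27778)² + (+0.77778)² + (−4.82222)² + (−2.72222)² + (−0.62222)² + (+1.07778)² + (−4.02222)² + (+3.47778)² = 100.83556
Variance = 100.83556 / 9 = 11.20395
SE* = √11.20395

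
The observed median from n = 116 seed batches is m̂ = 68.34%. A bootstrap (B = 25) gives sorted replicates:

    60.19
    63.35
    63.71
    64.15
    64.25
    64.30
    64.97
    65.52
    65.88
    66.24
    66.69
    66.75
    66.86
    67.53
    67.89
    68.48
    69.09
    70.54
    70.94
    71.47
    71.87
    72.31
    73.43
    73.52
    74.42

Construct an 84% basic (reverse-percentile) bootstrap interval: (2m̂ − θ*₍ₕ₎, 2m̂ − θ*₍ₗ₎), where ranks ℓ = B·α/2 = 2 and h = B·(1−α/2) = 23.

Percentile endpoints at ranks 2 and 23: θ*₍2₎ = 63.35, θ*₍23₎ = 73.43.
Basic interval reflects these around m̂:
  lower = 2 × 68.34 − 73.43 = 63.25
  upper = 2 × 68.34 − 63.35 = 73.33

(63.25, 73.33)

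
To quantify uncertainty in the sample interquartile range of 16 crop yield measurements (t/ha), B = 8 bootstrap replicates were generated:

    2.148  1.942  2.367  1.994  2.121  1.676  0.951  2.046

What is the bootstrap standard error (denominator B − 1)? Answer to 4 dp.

Bootstrap SE is the standard deviation of the 8 replicate interquartile ranges.
Mean of replicates: (2.148 + 1.942 + 2.367 + 1.994 + 2.121 + 1.676 + 0.951 + 2.046) / 8 = 15.24500 / 8 = 1.90562
Sum of squared deviations: (+0.24238)² + (+0.03638)² + (+0.46138)² + (+0.08838)² + (+0.21538)² + (−0.22962)² + (−0.95462)² + (+0.14037)² = 1.31087
Variance = 1.31087 / 7 = 0.18727
SE* = √0.18727

SE* = 0.4327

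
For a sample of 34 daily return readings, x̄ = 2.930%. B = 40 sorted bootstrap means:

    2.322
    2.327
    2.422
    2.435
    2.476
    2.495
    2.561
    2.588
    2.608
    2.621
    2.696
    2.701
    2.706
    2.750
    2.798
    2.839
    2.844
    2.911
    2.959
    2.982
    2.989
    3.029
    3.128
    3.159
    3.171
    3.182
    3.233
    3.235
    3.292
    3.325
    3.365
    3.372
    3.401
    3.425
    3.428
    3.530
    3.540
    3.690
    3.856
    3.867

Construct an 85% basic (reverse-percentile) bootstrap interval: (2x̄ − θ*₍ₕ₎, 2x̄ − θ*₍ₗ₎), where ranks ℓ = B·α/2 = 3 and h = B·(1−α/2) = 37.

Percentile endpoints at ranks 3 and 37: θ*₍3₎ = 2.422, θ*₍37₎ = 3.540.
Basic interval reflects these around x̄:
  lower = 2 × 2.930 − 3.540 = 2.320
  upper = 2 × 2.930 − 2.422 = 3.438

(2.320, 3.438)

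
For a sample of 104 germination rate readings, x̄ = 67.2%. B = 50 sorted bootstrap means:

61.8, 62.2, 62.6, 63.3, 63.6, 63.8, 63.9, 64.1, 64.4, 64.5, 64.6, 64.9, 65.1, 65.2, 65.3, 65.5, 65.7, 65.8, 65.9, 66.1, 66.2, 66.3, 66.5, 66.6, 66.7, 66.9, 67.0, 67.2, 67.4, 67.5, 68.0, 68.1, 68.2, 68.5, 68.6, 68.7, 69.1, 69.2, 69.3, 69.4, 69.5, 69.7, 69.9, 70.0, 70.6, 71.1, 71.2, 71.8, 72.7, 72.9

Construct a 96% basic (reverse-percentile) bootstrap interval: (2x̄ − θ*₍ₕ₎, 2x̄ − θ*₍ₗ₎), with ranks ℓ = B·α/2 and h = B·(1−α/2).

(61.7, 72.6)

Percentile endpoints at ranks 1 and 49: θ*₍1₎ = 61.8, θ*₍49₎ = 72.7.
Basic interval reflects these around x̄:
  lower = 2 × 67.2 − 72.7 = 61.7
  upper = 2 × 67.2 − 61.8 = 72.6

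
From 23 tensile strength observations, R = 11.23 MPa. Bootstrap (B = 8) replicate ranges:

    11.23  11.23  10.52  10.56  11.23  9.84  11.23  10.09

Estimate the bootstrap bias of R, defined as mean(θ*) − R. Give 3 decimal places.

mean(θ*) = (11.23 + 11.23 + 10.52 + 10.56 + 11.23 + 9.84 + 11.23 + 10.09) / 8 = 10.7413
bias = 10.7413 − 11.23

bias = −0.489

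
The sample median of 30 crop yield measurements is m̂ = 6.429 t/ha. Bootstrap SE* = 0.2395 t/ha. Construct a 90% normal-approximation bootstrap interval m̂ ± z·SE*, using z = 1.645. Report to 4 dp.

Margin = 1.645 × 0.2395 = 0.39398
Interval: 6.429 ± 0.39398

(6.0350, 6.8230)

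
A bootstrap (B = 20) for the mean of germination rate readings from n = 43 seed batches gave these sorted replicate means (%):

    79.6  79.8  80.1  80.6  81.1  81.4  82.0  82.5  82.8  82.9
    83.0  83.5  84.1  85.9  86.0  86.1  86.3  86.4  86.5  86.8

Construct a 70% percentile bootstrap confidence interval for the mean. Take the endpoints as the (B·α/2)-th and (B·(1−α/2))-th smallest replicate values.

(80.1, 86.3)

α = 0.30; lower rank = 20 × 0.150 = 3; upper rank = 20 × 0.850 = 17.
The 3rd smallest replicate is 80.1; the 17th is 86.3.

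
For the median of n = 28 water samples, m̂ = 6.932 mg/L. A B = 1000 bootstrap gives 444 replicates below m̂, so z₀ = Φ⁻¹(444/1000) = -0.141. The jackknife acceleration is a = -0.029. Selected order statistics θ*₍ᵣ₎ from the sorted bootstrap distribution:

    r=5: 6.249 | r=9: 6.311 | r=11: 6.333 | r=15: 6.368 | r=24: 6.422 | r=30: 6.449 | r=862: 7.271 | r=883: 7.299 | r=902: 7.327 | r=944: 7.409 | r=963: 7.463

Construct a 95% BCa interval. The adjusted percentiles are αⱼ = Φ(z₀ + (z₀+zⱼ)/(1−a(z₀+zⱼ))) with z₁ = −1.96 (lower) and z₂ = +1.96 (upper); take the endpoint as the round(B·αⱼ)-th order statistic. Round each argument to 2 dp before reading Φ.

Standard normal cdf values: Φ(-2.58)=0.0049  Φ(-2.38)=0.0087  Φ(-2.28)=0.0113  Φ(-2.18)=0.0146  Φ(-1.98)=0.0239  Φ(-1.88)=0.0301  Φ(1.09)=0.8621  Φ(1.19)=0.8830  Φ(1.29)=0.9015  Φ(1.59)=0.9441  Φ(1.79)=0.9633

Lower: z₀ + z₁ = -0.141 + (-1.960) = -2.101; 1 − a(z₀+z₁) = 1 − (-0.029)(-2.101) = 0.9391; argument = -0.141 + (-2.101)/0.9391 = -2.3783 → -2.38.
α₁ = Φ(-2.38) = 0.0087; rank = round(1000 × 0.0087) = 9; θ*₍9₎ = 6.311.
Upper: z₀ + z₂ = 1.819; 1 − a(z₀+z₂) = 1.0528; argument = 1.5869 → 1.59; α₂ = 0.9441; rank = 944; θ*₍944₎ = 7.409.

(6.311, 7.409)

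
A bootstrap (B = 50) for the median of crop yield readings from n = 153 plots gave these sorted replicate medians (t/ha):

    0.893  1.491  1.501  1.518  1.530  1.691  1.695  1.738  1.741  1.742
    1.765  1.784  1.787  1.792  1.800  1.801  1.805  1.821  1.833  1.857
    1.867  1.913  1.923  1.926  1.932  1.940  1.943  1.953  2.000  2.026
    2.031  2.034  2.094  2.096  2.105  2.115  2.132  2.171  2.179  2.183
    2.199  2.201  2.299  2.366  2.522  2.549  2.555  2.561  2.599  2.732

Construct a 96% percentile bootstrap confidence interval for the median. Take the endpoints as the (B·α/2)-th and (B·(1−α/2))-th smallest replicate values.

α = 0.04; lower rank = 50 × 0.020 = 1; upper rank = 50 × 0.980 = 49.
The 1st smallest replicate is 0.893; the 49th is 2.599.

(0.893, 2.599)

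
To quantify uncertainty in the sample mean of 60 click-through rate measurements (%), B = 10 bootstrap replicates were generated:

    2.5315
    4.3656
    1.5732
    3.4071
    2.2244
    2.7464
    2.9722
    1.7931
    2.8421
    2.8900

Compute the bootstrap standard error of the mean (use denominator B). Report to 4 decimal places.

SE* = 0.7577

Bootstrap SE is the standard deviation of the 10 replicate means.
Mean of replicates: (2.5315 + 4.3656 + 1.5732 + 3.4071 + 2.2244 + 2.7464 + 2.9722 + 1.7931 + 2.8421 + 2.8900) / 10 = 27.34560 / 10 = 2.73456
Sum of squared deviations: (−0.20306)² + (+1.63104)² + (−1.16136)² + (+0.67254)² + (−0.51016)² + (+0.01184)² + (+0.23764)² + (−0.94146)² + (+0.10754)² + (+0.15544)² = 5.74154
Variance = 5.74154 / 10 = 0.57415
SE* = √0.57415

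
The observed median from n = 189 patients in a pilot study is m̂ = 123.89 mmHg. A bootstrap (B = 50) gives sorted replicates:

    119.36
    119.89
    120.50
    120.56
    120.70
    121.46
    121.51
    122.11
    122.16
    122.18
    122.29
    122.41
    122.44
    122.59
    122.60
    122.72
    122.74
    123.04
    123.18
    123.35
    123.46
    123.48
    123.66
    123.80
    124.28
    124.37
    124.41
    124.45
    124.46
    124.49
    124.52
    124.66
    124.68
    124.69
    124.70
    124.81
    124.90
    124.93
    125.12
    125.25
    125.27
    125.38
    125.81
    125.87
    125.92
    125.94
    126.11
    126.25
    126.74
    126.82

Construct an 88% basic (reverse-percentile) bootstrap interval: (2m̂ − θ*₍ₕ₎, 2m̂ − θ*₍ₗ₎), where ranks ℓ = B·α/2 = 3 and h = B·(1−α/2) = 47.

Percentile endpoints at ranks 3 and 47: θ*₍3₎ = 120.50, θ*₍47₎ = 126.11.
Basic interval reflects these around m̂:
  lower = 2 × 123.89 − 126.11 = 121.67
  upper = 2 × 123.89 − 120.50 = 127.28

(121.67, 127.28)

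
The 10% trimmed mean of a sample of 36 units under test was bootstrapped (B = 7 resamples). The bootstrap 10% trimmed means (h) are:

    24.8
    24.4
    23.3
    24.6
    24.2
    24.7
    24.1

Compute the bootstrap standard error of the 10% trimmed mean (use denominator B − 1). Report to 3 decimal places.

Bootstrap SE is the standard deviation of the 7 replicate 10% trimmed means.
Mean of replicates: (24.8 + 24.4 + 23.3 + 24.6 + 24.2 + 24.7 + 24.1) / 7 = 170.1000 / 7 = 24.3000
Sum of squared deviations: (+0.5000)² + (+0.1000)² + (−1.0000)² + (+0.3000)² + (−0.1000)² + (+0.4000)² + (−0.2000)² = 1.5600
Variance = 1.5600 / 6 = 0.2600
SE* = √0.2600

SE* = 0.510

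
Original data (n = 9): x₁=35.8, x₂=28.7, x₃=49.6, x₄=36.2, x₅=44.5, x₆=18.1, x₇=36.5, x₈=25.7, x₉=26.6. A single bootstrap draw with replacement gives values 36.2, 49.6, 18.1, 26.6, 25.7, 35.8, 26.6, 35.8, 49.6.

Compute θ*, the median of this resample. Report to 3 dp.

Sorted: 18.1, 25.7, 26.6, 26.6, 35.8, 35.8, 36.2, 49.6, 49.6
Median = middle value = 35.800

θ* = 35.800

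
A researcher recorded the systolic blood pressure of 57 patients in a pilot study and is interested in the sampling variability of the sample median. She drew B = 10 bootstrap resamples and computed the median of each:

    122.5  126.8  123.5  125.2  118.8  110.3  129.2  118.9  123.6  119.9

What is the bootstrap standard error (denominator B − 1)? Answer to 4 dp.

Bootstrap SE is the standard deviation of the 10 replicate medians.
Mean of replicates: (122.5 + 126.8 + 123.5 + 125.2 + 118.8 + 110.3 + 129.2 + 118.9 + 123.6 + 119.9) / 10 = 1218.70000 / 10 = 121.87000
Sum of squared deviations: (+0.63000)² + (+4.93000)² + (+1.63000)² + (+3.33000)² + (−3.07000)² + (−11.57000)² + (+7.33000)² + (−2.97000)² + (+1.73000)² + (−1.97000)² = 251.16100
Variance = 251.16100 / 9 = 27.90678
SE* = √27.90678

SE* = 5.2827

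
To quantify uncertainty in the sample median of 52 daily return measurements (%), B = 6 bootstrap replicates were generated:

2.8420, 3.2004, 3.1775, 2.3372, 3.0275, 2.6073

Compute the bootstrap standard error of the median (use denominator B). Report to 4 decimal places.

Bootstrap SE is the standard deviation of the 6 replicate medians.
Mean of replicates: (2.8420 + 3.2004 + 3.1775 + 2.3372 + 3.0275 + 2.6073) / 6 = 17.19190 / 6 = 2.86532
Sum of squared deviations: (−0.02332)² + (+0.33508)² + (+0.31218)² + (−0.52812)² + (+0.16218)² + (−0.25802)² = 0.58207
Variance = 0.58207 / 6 = 0.09701
SE* = √0.09701

SE* = 0.3115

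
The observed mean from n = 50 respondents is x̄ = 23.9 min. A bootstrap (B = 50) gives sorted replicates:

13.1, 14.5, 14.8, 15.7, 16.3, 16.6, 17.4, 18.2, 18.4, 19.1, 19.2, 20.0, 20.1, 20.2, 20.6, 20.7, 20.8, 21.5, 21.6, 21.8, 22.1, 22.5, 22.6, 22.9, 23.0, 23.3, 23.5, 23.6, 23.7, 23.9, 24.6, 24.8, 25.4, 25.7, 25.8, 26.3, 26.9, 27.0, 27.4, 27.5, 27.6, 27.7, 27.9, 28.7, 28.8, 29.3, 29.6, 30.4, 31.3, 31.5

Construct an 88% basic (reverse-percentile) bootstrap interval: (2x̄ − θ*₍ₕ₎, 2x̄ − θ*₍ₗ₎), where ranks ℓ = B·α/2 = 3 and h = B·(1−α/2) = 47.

Percentile endpoints at ranks 3 and 47: θ*₍3₎ = 14.8, θ*₍47₎ = 29.6.
Basic interval reflects these around x̄:
  lower = 2 × 23.9 − 29.6 = 18.2
  upper = 2 × 23.9 − 14.8 = 33.0

(18.2, 33.0)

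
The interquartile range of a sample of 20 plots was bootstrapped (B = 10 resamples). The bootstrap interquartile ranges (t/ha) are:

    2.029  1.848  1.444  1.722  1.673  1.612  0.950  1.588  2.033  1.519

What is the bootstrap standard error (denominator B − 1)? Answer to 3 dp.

SE* = 0.314

Bootstrap SE is the standard deviation of the 10 replicate interquartile ranges.
Mean of replicates: (2.029 + 1.848 + 1.444 + 1.722 + 1.673 + 1.612 + 0.950 + 1.588 + 2.033 + 1.519) / 10 = 16.4180 / 10 = 1.6418
Sum of squared deviations: (+0.3872)² + (+0.2062)² + (−0.1978)² + (+0.0802)² + (+0.0312)² + (−0.0298)² + (−0.6918)² + (−0.0538)² + (+0.3912)² + (−0.1228)² = 0.8895
Variance = 0.8895 / 9 = 0.0988
SE* = √0.0988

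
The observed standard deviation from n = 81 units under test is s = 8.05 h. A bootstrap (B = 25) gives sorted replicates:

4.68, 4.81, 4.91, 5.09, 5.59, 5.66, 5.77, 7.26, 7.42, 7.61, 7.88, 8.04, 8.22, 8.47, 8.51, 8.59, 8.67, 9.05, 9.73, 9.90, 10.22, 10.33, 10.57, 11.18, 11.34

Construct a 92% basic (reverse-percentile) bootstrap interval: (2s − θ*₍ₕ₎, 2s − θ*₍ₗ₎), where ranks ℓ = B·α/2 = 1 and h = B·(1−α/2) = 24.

Percentile endpoints at ranks 1 and 24: θ*₍1₎ = 4.68, θ*₍24₎ = 11.18.
Basic interval reflects these around s:
  lower = 2 × 8.05 − 11.18 = 4.92
  upper = 2 × 8.05 − 4.68 = 11.42

(4.92, 11.42)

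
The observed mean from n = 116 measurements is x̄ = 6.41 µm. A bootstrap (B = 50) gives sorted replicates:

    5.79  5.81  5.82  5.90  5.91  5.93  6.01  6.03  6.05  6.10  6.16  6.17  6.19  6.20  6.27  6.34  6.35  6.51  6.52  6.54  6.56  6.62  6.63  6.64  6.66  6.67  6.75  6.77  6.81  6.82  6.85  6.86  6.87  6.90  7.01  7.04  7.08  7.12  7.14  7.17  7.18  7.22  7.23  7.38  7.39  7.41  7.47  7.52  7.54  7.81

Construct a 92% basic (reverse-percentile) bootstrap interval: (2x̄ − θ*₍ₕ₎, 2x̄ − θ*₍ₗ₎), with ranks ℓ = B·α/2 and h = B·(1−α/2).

Percentile endpoints at ranks 2 and 48: θ*₍2₎ = 5.81, θ*₍48₎ = 7.52.
Basic interval reflects these around x̄:
  lower = 2 × 6.41 − 7.52 = 5.30
  upper = 2 × 6.41 − 5.81 = 7.01

(5.30, 7.01)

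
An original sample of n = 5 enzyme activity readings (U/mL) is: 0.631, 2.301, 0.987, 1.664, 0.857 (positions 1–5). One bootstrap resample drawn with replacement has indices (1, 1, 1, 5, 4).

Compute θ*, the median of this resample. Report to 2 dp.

Resample values: 0.631, 0.631, 0.631, 0.857, 1.664.
Sorted: 0.631, 0.631, 0.631, 0.857, 1.664
Median = middle value = 0.63

θ* = 0.63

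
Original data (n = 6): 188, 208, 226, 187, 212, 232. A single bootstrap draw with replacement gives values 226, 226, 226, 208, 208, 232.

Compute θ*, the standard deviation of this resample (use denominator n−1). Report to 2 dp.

θ* = 10.33

Mean = 221.0000; sum of squared deviations = 534.0000
s² = 534.0000 / 5 = 106.8000
s = √106.8000 = 10.33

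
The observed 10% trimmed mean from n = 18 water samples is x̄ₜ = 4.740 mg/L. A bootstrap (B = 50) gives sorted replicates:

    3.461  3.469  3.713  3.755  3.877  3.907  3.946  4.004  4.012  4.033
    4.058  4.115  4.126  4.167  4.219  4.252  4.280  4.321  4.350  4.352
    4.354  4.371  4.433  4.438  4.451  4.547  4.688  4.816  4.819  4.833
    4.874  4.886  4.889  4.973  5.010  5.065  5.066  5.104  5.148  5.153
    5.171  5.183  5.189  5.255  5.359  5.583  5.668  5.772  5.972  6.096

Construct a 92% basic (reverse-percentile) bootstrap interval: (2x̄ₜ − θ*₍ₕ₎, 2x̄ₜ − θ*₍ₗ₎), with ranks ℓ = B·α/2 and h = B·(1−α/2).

(3.708, 6.011)

Percentile endpoints at ranks 2 and 48: θ*₍2₎ = 3.469, θ*₍48₎ = 5.772.
Basic interval reflects these around x̄ₜ:
  lower = 2 × 4.740 − 5.772 = 3.708
  upper = 2 × 4.740 − 3.469 = 6.011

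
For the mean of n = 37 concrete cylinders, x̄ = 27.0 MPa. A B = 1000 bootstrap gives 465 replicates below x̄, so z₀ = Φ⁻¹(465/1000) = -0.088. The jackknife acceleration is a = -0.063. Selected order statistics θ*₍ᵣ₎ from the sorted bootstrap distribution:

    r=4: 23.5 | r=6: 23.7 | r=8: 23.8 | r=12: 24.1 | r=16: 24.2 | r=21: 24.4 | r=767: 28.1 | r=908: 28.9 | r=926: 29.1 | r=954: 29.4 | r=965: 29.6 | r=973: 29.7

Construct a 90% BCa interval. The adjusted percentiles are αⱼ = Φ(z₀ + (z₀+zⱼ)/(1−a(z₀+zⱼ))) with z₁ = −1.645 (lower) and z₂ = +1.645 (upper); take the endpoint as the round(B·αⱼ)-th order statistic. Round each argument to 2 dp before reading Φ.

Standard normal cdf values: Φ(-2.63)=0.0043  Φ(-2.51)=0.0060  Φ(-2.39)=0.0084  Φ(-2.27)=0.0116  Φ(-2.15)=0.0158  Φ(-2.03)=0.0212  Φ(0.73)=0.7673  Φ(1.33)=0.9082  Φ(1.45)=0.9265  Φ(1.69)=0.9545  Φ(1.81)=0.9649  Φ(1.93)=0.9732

(24.4, 28.9)

Lower: z₀ + z₁ = -0.088 + (-1.645) = -1.733; 1 − a(z₀+z₁) = 1 − (-0.063)(-1.733) = 0.8908; argument = -0.088 + (-1.733)/0.8908 = -2.0334 → -2.03.
α₁ = Φ(-2.03) = 0.0212; rank = round(1000 × 0.0212) = 21; θ*₍21₎ = 24.4.
Upper: z₀ + z₂ = 1.557; 1 − a(z₀+z₂) = 1.0981; argument = 1.3299 → 1.33; α₂ = 0.9082; rank = 908; θ*₍908₎ = 28.9.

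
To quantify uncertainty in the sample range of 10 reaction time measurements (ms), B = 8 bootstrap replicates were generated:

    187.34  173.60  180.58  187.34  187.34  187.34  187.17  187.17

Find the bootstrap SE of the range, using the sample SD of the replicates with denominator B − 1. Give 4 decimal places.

SE* = 5.0745

Bootstrap SE is the standard deviation of the 8 replicate ranges.
Mean of replicates: (187.34 + 173.60 + 180.58 + 187.34 + 187.34 + 187.34 + 187.17 + 187.17) / 8 = 1477.88000 / 8 = 184.73500
Sum of squared deviations: (+2.60500)² + (−11.13500)² + (−4.15500)² + (+2.60500)² + (+2.60500)² + (+2.60500)² + (+2.43500)² + (+2.43500)² = 180.25480
Variance = 180.25480 / 7 = 25.75069
SE* = √25.75069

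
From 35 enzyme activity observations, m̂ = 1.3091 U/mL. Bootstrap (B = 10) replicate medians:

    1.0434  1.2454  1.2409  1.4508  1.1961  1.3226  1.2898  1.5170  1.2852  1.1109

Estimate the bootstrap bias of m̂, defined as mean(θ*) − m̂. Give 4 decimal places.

bias = −0.0389

mean(θ*) = (1.0434 + 1.2454 + 1.2409 + 1.4508 + 1.1961 + 1.3226 + 1.2898 + 1.5170 + 1.2852 + 1.1109) / 10 = 1.27021
bias = 1.27021 − 1.3091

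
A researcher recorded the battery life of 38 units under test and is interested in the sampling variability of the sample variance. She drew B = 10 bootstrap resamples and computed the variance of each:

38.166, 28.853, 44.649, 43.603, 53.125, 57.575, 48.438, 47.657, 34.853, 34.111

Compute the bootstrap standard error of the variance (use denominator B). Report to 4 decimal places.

Bootstrap SE is the standard deviation of the 10 replicate variances.
Mean of replicates: (38.166 + 28.853 + 44.649 + 43.603 + 53.125 + 57.575 + 48.438 + 47.657 + 34.853 + 34.111) / 10 = 431.03000 / 10 = 43.10300
Sum of squared deviations: (−4.93700)² + (−14.25000)² + (+1.54600)² + (+0.50000)² + (+10.02200)² + (+14.47200)² + (+5.33500)² + (+4.55400)² + (−8.25000)² + (−8.99200)² = 738.07556
Variance = 738.07556 / 10 = 73.80756
SE* = √73.80756

SE* = 8.5911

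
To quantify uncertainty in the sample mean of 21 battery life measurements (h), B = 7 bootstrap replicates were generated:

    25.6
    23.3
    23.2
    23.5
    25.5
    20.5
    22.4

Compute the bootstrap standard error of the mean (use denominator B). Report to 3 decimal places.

Bootstrap SE is the standard deviation of the 7 replicate means.
Mean of replicates: (25.6 + 23.3 + 23.2 + 23.5 + 25.5 + 20.5 + 22.4) / 7 = 164.0000 / 7 = 23.4286
Sum of squared deviations: (+2.1714)² + (−0.1286)² + (−0.2286)² + (+0.0714)² + (+2.0714)² + (−2.9286)² + (−1.0286)² = 18.7143
Variance = 18.7143 / 7 = 2.6735
SE* = √2.6735

SE* = 1.635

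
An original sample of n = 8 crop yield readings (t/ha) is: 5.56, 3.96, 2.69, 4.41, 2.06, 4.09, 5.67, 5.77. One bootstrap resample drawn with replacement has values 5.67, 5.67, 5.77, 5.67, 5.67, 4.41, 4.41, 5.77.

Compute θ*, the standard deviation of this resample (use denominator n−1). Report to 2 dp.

Mean = 5.3800; sum of squared deviations = 2.5224
s² = 2.5224 / 7 = 0.3603
s = √0.3603 = 0.60

θ* = 0.60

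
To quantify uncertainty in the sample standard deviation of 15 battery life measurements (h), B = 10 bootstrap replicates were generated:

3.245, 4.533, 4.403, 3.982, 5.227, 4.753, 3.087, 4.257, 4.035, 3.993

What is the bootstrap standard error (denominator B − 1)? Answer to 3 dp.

SE* = 0.646

Bootstrap SE is the standard deviation of the 10 replicate standard deviations.
Mean of replicates: (3.245 + 4.533 + 4.403 + 3.982 + 5.227 + 4.753 + 3.087 + 4.257 + 4.035 + 3.993) / 10 = 41.5150 / 10 = 4.1515
Sum of squared deviations: (−0.9065)² + (+0.3815)² + (+0.2515)² + (−0.1695)² + (+1.0755)² + (+0.6015)² + (−1.0645)² + (+0.1055)² + (−0.1165)² + (−0.1585)² = 3.7608
Variance = 3.7608 / 9 = 0.4179
SE* = √0.4179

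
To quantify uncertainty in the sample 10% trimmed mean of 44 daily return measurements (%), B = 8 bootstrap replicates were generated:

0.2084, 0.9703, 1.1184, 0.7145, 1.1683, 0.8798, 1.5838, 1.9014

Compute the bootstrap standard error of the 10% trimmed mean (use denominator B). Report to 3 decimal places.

Bootstrap SE is the standard deviation of the 8 replicate 10% trimmed means.
Mean of replicates: (0.2084 + 0.9703 + 1.1184 + 0.7145 + 1.1683 + 0.8798 + 1.5838 + 1.9014) / 8 = 8.54490 / 8 = 1.06811
Sum of squared deviations: (−0.85971)² + (−0.09781)² + (+0.05029)² + (−0.35361)² + (+0.10019)² + (−0.18831)² + (+0.51569)² + (+0.83329)² = 1.88204
Variance = 1.88204 / 8 = 0.23526
SE* = √0.23526

SE* = 0.485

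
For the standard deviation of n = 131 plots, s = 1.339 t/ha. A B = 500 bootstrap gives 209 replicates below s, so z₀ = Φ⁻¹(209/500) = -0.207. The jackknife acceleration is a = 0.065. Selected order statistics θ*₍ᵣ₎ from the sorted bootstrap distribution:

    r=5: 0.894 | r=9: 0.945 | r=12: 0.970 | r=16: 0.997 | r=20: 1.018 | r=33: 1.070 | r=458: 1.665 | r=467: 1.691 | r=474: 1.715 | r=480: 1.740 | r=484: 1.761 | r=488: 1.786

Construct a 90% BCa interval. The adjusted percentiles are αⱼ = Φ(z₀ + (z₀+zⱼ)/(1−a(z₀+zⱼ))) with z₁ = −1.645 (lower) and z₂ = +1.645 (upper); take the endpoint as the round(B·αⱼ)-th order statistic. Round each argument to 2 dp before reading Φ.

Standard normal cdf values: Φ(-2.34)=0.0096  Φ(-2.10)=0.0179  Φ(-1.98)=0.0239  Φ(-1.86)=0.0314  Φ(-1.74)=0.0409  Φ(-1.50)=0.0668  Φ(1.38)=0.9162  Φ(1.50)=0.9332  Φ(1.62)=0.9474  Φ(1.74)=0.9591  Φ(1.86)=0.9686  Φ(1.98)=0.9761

Lower: z₀ + z₁ = -0.207 + (-1.645) = -1.852; 1 − a(z₀+z₁) = 1 − (0.065)(-1.852) = 1.1204; argument = -0.207 + (-1.852)/1.1204 = -1.8600 → -1.86.
α₁ = Φ(-1.86) = 0.0314; rank = round(500 × 0.0314) = 16; θ*₍16₎ = 0.997.
Upper: z₀ + z₂ = 1.438; 1 − a(z₀+z₂) = 0.9065; argument = 1.3793 → 1.38; α₂ = 0.9162; rank = 458; θ*₍458₎ = 1.665.

(0.997, 1.665)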